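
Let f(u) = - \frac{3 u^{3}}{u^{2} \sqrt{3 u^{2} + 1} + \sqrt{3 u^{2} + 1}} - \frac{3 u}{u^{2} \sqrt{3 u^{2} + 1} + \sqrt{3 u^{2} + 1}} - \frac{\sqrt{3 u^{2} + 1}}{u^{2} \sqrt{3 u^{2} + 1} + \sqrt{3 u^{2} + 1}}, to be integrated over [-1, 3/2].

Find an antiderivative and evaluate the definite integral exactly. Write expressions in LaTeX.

Antiderivative: F(u) = - \sqrt{3 u^{2} + 1} - \operatorname{atan}{\left(u \right)}; value = - \frac{\sqrt{31}}{2} - \operatorname{atan}{\left(\frac{3}{2} \right)} - \frac{\pi}{4} + 2

The integrand splits into summands that can be handled one at a time.
F(u) = - \sqrt{3 u^{2} + 1} - \operatorname{atan}{\left(u \right)} is an antiderivative of f.
Check: d/du[- \sqrt{3 u^{2} + 1} - \operatorname{atan}{\left(u \right)}] = \frac{- 3 u^{3} - 3 u - \sqrt{3 u^{2} + 1}}{u^{2} \sqrt{3 u^{2} + 1} + \sqrt{3 u^{2} + 1}}, which equals f(u).
F(3/2) = - \frac{\sqrt{31}}{2} - \operatorname{atan}{\left(\frac{3}{2} \right)}; F(-1) = -2 + \frac{\pi}{4}.
Integral = F(3/2) - F(-1) = - \frac{\sqrt{31}}{2} - \operatorname{atan}{\left(\frac{3}{2} \right)} - \frac{\pi}{4} + 2.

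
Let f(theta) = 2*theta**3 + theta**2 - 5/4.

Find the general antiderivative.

F(theta) = theta**4/2 + theta**3/3 - 5*theta/4 + C

The integrand splits into summands that can be handled one at a time.
Check: d/dtheta[theta**4/2 + theta**3/3 - 5*theta/4] = 2*theta**3 + theta**2 - 5/4 = f(theta).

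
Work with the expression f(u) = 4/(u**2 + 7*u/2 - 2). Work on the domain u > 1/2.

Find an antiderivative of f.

The denominator factors as (u + 4)*(2*u - 1); partial fractions split f into directly integrable pieces: 16/(9*(2*u - 1)) - 8/(9*(u + 4)).
Check: d/du[8*log(u - 1/2)/9 - 8*log(u + 4)/9] = 8/(2*u**2 + 7*u - 4), which equals f(u).

An antiderivative is F(u) = 8*log(u - 1/2)/9 - 8*log(u + 4)/9.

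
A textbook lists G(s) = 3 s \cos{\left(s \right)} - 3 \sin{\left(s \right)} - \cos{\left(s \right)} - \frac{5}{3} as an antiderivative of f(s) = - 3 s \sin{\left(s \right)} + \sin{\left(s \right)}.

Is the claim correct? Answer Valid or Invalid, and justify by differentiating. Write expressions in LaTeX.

Valid - the claim checks out under differentiation.

d/ds[G] = - 3 s \sin{\left(s \right)} + \sin{\left(s \right)}
This equals f(s) exactly, so the claim holds.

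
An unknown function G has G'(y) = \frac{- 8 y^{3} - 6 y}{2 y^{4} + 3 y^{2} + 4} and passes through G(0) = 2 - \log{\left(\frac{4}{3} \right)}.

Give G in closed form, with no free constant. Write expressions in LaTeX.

G'(y) matches the chain-rule pattern g'(h)*h' with inner function h(y) = \frac{2 y^{4}}{3} + y^{2} + \frac{4}{3}; substituting u = h(y) collapses the integral.
A general antiderivative is - \log{\left(\frac{2 y^{4}}{3} + y^{2} + \frac{4}{3} \right)} + C.
The condition gives C = 2 - \log{\left(\frac{4}{3} \right)} - (- \log{\left(\frac{4}{3} \right)}) = 2.
So G(y) = 2 - \log{\left(\frac{2 y^{4}}{3} + y^{2} + \frac{4}{3} \right)}.
Check: d/dy[2 - \log{\left(\frac{2 y^{4}}{3} + y^{2} + \frac{4}{3} \right)}] = \frac{- 8 y^{3} - 6 y}{2 y^{4} + 3 y^{2} + 4} = G'(y).

G(y) = 2 - \log{\left(\frac{2 y^{4}}{3} + y^{2} + \frac{4}{3} \right)}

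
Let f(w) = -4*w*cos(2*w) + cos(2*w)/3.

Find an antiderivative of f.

Integrate term by term and add the pieces.
Check: d/dw[(-12*w*sin(2*w) + sin(2*w) - 6*cos(2*w))/6] = -4*w*cos(2*w) + cos(2*w)/3 = f(w).

An antiderivative is F(w) = (-12*w*sin(2*w) + sin(2*w) - 6*cos(2*w))/6.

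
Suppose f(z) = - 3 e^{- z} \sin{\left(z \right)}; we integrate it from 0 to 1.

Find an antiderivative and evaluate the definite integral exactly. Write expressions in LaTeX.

Antiderivative: F(z) = \frac{3 \left(\sin{\left(z \right)} + \cos{\left(z \right)}\right) e^{- z}}{2}; value = - \frac{3}{2} + \frac{3 \cos{\left(1 \right)}}{2 e} + \frac{3 \sin{\left(1 \right)}}{2 e}

Any candidate F(z) must reproduce f(z) exactly when differentiated.
F(z) = \frac{3 \left(\sin{\left(z \right)} + \cos{\left(z \right)}\right) e^{- z}}{2} is an antiderivative of f.
Check: d/dz[\frac{3 \left(\sin{\left(z \right)} + \cos{\left(z \right)}\right) e^{- z}}{2}] = - 3 e^{- z} \sin{\left(z \right)} = f(z).
F(1) = \frac{3 \cos{\left(1 \right)}}{2 e} + \frac{3 \sin{\left(1 \right)}}{2 e}; F(0) = \frac{3}{2}.
Integral = F(1) - F(0) = - \frac{3}{2} + \frac{3 \cos{\left(1 \right)}}{2 e} + \frac{3 \sin{\left(1 \right)}}{2 e}.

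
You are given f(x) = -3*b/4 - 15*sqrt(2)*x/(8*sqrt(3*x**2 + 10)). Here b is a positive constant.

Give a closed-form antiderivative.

An antiderivative is F(x) = sqrt(2)*(-3*sqrt(2)*b*x - 5*sqrt(3*x**2 + 10))/8.

For F(x) to be correct the identity F'(x) - f(x) = 0 must hold.
Check: d/dx[sqrt(2)*(-3*sqrt(2)*b*x - 5*sqrt(3*x**2 + 10))/8] = (-6*b*sqrt(3*x**2 + 10) - 15*sqrt(2)*x)/(8*sqrt(3*x**2 + 10)), which equals f(x).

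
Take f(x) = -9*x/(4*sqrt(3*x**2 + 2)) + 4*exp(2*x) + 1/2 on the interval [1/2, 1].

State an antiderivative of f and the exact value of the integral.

Antiderivative: F(x) = x/2 - 3*sqrt(3*x**2 + 2)/4 + 2*exp(2*x); value = -2*exp(1) - 3*sqrt(5)/4 + 1/4 + 3*sqrt(11)/8 + 2*exp(2)

Integrate term by term and add the pieces.
F(x) = x/2 - 3*sqrt(3*x**2 + 2)/4 + 2*exp(2*x) is an antiderivative of f.
Check: d/dx[x/2 - 3*sqrt(3*x**2 + 2)/4 + 2*exp(2*x)] = (-9*x + 16*sqrt(3*x**2 + 2)*exp(2*x) + 2*sqrt(3*x**2 + 2))/(4*sqrt(3*x**2 + 2)), which equals f(x).
F(1) = -3*sqrt(5)/4 + 1/2 + 2*exp(2); F(1/2) = -3*sqrt(11)/8 + 1/4 + 2*exp(1).
Integral = F(1) - F(1/2) = -2*exp(1) - 3*sqrt(5)/4 + 1/4 + 3*sqrt(11)/8 + 2*exp(2).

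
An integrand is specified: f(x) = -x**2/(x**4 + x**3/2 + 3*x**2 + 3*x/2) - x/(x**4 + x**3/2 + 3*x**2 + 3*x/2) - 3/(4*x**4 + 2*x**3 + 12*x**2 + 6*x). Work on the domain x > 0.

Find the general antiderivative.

F(x) = -log(x)/2 + 4*log(x + 1/2)/13 + 5*log(x**2 + 3)/52 - 11*sqrt(3)*atan(sqrt(3)*x/3)/39 + C

Factor the denominator (2*x*(2*x + 1)*(x**2 + 3)) and decompose: f = (5*x - 22)/(26*(x**2 + 3)) + 8/(13*(2*x + 1)) - 1/(2*x); each piece integrates to a log, atan, or power term.
Check: d/dx[-log(x)/2 + 4*log(x + 1/2)/13 + 5*log(x**2 + 3)/52 - 11*sqrt(3)*atan(sqrt(3)*x/3)/39] = (-4*x**2 - 4*x - 3)/(4*x**4 + 2*x**3 + 12*x**2 + 6*x), which equals f(x).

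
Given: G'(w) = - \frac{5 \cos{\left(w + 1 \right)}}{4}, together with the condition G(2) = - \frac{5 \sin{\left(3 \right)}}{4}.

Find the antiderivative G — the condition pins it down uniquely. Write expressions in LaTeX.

G(w) = - \frac{5 \sin{\left(w + 1 \right)}}{4}

Whatever form G(w) takes, its d/dw must return the stated G'(w).
A general antiderivative is - \frac{5 \sin{\left(w + 1 \right)}}{4} + C.
The condition gives C = - \frac{5 \sin{\left(3 \right)}}{4} - (- \frac{5 \sin{\left(3 \right)}}{4}) = 0.
So G(w) = - \frac{5 \sin{\left(w + 1 \right)}}{4}.
Check: d/dw[- \frac{5 \sin{\left(w + 1 \right)}}{4}] = - \frac{5 \cos{\left(w + 1 \right)}}{4} = G'(w).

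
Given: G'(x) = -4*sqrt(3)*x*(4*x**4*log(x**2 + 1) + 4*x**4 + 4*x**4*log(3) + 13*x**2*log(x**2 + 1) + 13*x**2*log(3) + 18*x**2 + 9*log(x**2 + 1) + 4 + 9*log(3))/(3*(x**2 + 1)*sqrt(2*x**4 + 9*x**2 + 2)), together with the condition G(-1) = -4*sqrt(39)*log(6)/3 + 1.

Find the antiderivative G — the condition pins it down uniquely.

Recognize the product-rule pattern: G'(x) = u'v + uv' with u = -4*sqrt(2*x**4/3 + 3*x**2 + 2/3), v = log(3*x**2 + 3), so integration by parts undoes it.
A general antiderivative is -4*sqrt(2*x**4/3 + 3*x**2 + 2/3)*log(3*x**2 + 3) + C.
The condition gives C = -4*sqrt(39)*log(6)/3 + 1 - (-4*sqrt(39)*log(6)/3) = 1.
So G(x) = -4*sqrt(2*x**4/3 + 3*x**2 + 2/3)*log(3*x**2 + 3) + 1.
Check: d/dx[-4*sqrt(2*x**4/3 + 3*x**2 + 2/3)*log(3*x**2 + 3) + 1] = (-16*x**5*log(x**2 + 1) - 16*x**5*log(3) - 16*x**5 - 52*x**3*log(x**2 + 1) - 72*x**3 - 52*x**3*log(3) - 36*x*log(x**2 + 1) - 36*x*log(3) - 16*x)/(sqrt(3)*x**2*sqrt(2*x**4 + 9*x**2 + 2) + sqrt(3)*sqrt(2*x**4 + 9*x**2 + 2)), which equals G'(x).

G(x) = -4*sqrt(2*x**4/3 + 3*x**2 + 2/3)*log(3*x**2 + 3) + 1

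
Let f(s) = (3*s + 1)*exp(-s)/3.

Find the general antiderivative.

F(s) = -(3*s + 4)*exp(-s)/3 + C

f has the shape u'v + uv' for u = -s - 4/3 and v = exp(-s) — it is the derivative of the product u*v.
Check: d/ds[-(3*s + 4)*exp(-s)/3] = (3*s + 1)*exp(-s)/3 = f(s).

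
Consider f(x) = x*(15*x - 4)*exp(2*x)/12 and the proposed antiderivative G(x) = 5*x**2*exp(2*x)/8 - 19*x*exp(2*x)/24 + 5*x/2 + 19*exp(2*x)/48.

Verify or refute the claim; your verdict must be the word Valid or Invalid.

Invalid: d/dx[G] - f = 5/2, which is not 0.

d/dx[G] = 5*x**2*exp(2*x)/4 - x*exp(2*x)/3 + 5/2
d/dx[G] - f(x) = 5/2 != 0.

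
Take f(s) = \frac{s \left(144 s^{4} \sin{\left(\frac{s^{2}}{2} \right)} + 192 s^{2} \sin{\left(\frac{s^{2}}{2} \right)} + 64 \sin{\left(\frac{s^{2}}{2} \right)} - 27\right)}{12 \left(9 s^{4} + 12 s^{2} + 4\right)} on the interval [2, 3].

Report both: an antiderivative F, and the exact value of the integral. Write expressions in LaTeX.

Antiderivative: F(s) = \frac{- 32 \left(3 s^{2} + 2\right) \cos{\left(\frac{s^{2}}{2} \right)} + 9}{24 \left(3 s^{2} + 2\right)}; value = \frac{4 \cos{\left(2 \right)}}{3} - \frac{45}{3248} - \frac{4 \cos{\left(\frac{9}{2} \right)}}{3}

A candidate is checked by its d/ds: the result must match f(s).
F(s) = \frac{- 32 \left(3 s^{2} + 2\right) \cos{\left(\frac{s^{2}}{2} \right)} + 9}{24 \left(3 s^{2} + 2\right)} is an antiderivative of f.
Check: d/ds[\frac{- 32 \left(3 s^{2} + 2\right) \cos{\left(\frac{s^{2}}{2} \right)} + 9}{24 \left(3 s^{2} + 2\right)}] = \frac{144 s^{5} \sin{\left(\frac{s^{2}}{2} \right)} + 192 s^{3} \sin{\left(\frac{s^{2}}{2} \right)} + 64 s \sin{\left(\frac{s^{2}}{2} \right)} - 27 s}{108 s^{4} + 144 s^{2} + 48}, which equals f(s).
F(3) = \frac{3}{232} - \frac{4 \cos{\left(\frac{9}{2} \right)}}{3}; F(2) = \frac{3}{112} - \frac{4 \cos{\left(2 \right)}}{3}.
Integral = F(3) - F(2) = \frac{4 \cos{\left(2 \right)}}{3} - \frac{45}{3248} - \frac{4 \cos{\left(\frac{9}{2} \right)}}{3}.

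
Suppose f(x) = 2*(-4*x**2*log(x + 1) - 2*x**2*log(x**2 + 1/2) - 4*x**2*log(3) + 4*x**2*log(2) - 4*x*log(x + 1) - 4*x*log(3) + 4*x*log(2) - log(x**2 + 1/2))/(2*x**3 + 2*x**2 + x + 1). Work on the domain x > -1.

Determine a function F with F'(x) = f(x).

f has the shape u'v + uv' for u = -2*log(x**2 + 1/2) and v = log(3*x/2 + 3/2) — it is the derivative of the product u*v.
Check: d/dx[-2*log(x + 1)*log(x**2 + 1/2) - 2*log(3)*log(x**2 + 1/2) + 2*log(2)*log(x**2 + 1/2)] = (-8*x**2*log(x + 1) - 4*x**2*log(x**2 + 1/2) - 8*x**2*log(3) + 8*x**2*log(2) - 8*x*log(x + 1) - 8*x*log(3) + 8*x*log(2) - 2*log(x**2 + 1/2))/(2*x**3 + 2*x**2 + x + 1), which equals f(x).

An antiderivative is F(x) = -2*log(x + 1)*log(x**2 + 1/2) - 2*log(3)*log(x**2 + 1/2) + 2*log(2)*log(x**2 + 1/2).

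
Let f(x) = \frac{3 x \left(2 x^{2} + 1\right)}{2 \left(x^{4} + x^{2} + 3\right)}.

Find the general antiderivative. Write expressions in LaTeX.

f matches the chain-rule pattern g'(h)*h' with inner function h(x) = 2 x^{4} + 2 x^{2} + 6; substituting u = h(x) collapses the integral.
Check: d/dx[\frac{3 \log{\left(2 x^{4} + 2 x^{2} + 6 \right)}}{4}] = \frac{6 x^{3} + 3 x}{2 x^{4} + 2 x^{2} + 6}, which equals f(x).

F(x) = \frac{3 \log{\left(2 x^{4} + 2 x^{2} + 6 \right)}}{4} + C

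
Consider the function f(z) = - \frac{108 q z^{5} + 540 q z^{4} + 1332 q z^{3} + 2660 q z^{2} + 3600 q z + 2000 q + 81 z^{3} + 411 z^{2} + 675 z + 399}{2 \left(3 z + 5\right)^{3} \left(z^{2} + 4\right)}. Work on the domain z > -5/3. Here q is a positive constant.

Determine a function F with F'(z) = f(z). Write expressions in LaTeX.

An antiderivative is F(z) = \frac{- 72 q z^{3} - 240 q z^{2} - 200 q z - 27 z^{2} \operatorname{atan}{\left(\frac{z}{2} \right)} - 90 z \operatorname{atan}{\left(\frac{z}{2} \right)} - 75 \operatorname{atan}{\left(\frac{z}{2} \right)} + 2}{36 z^{2} + 120 z + 100}.

Recover f(z) by differentiating a candidate F(z); any mismatch rules it out.
Check: d/dz[\frac{- 72 q z^{3} - 240 q z^{2} - 200 q z - 27 z^{2} \operatorname{atan}{\left(\frac{z}{2} \right)} - 90 z \operatorname{atan}{\left(\frac{z}{2} \right)} - 75 \operatorname{atan}{\left(\frac{z}{2} \right)} + 2}{36 z^{2} + 120 z + 100}] = \frac{- 108 q z^{5} - 540 q z^{4} - 1332 q z^{3} - 2660 q z^{2} - 3600 q z - 2000 q - 81 z^{3} - 411 z^{2} - 675 z - 399}{54 z^{5} + 270 z^{4} + 666 z^{3} + 1330 z^{2} + 1800 z + 1000}, which equals f(z).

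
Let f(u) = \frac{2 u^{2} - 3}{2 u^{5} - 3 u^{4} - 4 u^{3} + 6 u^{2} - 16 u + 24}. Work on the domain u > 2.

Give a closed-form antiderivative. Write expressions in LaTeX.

Factor the denominator (\left(u - 2\right) \left(u + 2\right) \left(2 u - 3\right) \left(u^{2} + 2\right)) and decompose: f = - \frac{7 \left(2 u + 3\right)}{102 \left(u^{2} + 2\right)} - \frac{24}{119 \left(2 u - 3\right)} + \frac{5}{168 \left(u + 2\right)} + \frac{5}{24 \left(u - 2\right)}; each piece integrates to a log, atan, or power term.
Check: d/du[\frac{5 \log{\left(u - 2 \right)}}{24} - \frac{12 \log{\left(u - \frac{3}{2} \right)}}{119} + \frac{5 \log{\left(u + 2 \right)}}{168} - \frac{7 \log{\left(u^{2} + 2 \right)}}{102} - \frac{7 \sqrt{2} \operatorname{atan}{\left(\frac{\sqrt{2} u}{2} \right)}}{68}] = \frac{2 u^{2} - 3}{2 u^{5} - 3 u^{4} - 4 u^{3} + 6 u^{2} - 16 u + 24} = f(u).

An antiderivative is F(u) = \frac{5 \log{\left(u - 2 \right)}}{24} - \frac{12 \log{\left(u - \frac{3}{2} \right)}}{119} + \frac{5 \log{\left(u + 2 \right)}}{168} - \frac{7 \log{\left(u^{2} + 2 \right)}}{102} - \frac{7 \sqrt{2} \operatorname{atan}{\left(\frac{\sqrt{2} u}{2} \right)}}{68}.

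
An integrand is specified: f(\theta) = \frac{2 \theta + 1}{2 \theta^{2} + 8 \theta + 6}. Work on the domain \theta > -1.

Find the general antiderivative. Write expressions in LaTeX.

The denominator factors as 2 \left(\theta + 1\right) \left(\theta + 3\right); partial fractions split f into directly integrable pieces: \frac{5}{4 \left(\theta + 3\right)} - \frac{1}{4 \left(\theta + 1\right)}.
Check: d/d\theta[- \frac{\log{\left(\theta + 1 \right)} - 5 \log{\left(\theta + 3 \right)}}{4}] = \frac{2 \theta + 1}{2 \theta^{2} + 8 \theta + 6} = f(\theta).

F(\theta) = - \frac{\log{\left(\theta + 1 \right)} - 5 \log{\left(\theta + 3 \right)}}{4} + C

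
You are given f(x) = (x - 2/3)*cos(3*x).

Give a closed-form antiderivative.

Recover f(x) by differentiating a candidate F(x); any mismatch rules it out.
Check: d/dx[x*sin(3*x)/3 - 2*sin(3*x)/9 + cos(3*x)/9] = x*cos(3*x) - 2*cos(3*x)/3, which equals f(x).

An antiderivative is F(x) = x*sin(3*x)/3 - 2*sin(3*x)/9 + cos(3*x)/9.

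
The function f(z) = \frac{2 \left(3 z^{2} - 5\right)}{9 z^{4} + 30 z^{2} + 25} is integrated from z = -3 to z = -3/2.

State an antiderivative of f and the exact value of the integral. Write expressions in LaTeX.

Antiderivative: F(z) = - \frac{2 z}{3 z^{2} + 5}; value = \frac{51}{752}

Recognize the product-rule pattern: f = u'v + uv' with u = - z, v = \frac{1}{\frac{3 z^{2}}{2} + \frac{5}{2}}, so integration by parts undoes it.
F(z) = - \frac{2 z}{3 z^{2} + 5} is an antiderivative of f.
Check: d/dz[- \frac{2 z}{3 z^{2} + 5}] = \frac{6 z^{2} - 10}{9 z^{4} + 30 z^{2} + 25}, which equals f(z).
F(-3/2) = \frac{12}{47}; F(-3) = \frac{3}{16}.
Integral = F(-3/2) - F(-3) = \frac{51}{752}.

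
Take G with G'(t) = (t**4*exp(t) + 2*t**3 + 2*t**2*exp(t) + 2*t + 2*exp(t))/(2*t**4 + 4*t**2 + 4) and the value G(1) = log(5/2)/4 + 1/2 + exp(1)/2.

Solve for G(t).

A first test for any G(t): its t-derivative must equal the given G'(t).
A general antiderivative is exp(t)/2 + log(t**4/2 + t**2 + 1)/4 + C.
The condition gives C = log(5/2)/4 + 1/2 + exp(1)/2 - (log(5/2)/4 + exp(1)/2) = 1/2.
So G(t) = (2*exp(t) + log(t**4/2 + t**2 + 1) + 2)/4.
Check: d/dt[(2*exp(t) + log(t**4/2 + t**2 + 1) + 2)/4] = (t**4*exp(t) + 2*t**3 + 2*t**2*exp(t) + 2*t + 2*exp(t))/(2*t**4 + 4*t**2 + 4) = G'(t).

G(t) = (2*exp(t) + log(t**4/2 + t**2 + 1) + 2)/4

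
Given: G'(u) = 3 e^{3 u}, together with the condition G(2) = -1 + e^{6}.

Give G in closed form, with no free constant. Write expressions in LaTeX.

Since d/du undoes antidifferentiation here, G(u) must give back the stated G'(u).
A general antiderivative is e^{3 u} + C.
The condition gives C = -1 + e^{6} - (e^{6}) = -1.
So G(u) = e^{3 u} - 1.
Check: d/du[e^{3 u} - 1] = 3 e^{3 u} = G'(u).

G(u) = e^{3 u} - 1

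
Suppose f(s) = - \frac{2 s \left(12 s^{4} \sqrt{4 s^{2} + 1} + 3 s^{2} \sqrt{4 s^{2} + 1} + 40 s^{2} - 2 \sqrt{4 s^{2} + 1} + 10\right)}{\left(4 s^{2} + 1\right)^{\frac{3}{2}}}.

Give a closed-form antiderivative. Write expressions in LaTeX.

Since d/ds undoes antidifferentiation here, F'(s) = f(s) is required of F(s).
Check: d/ds[\frac{- 6 s^{4} - 20 \sqrt{4 s^{2} + 1} + 2 \log{\left(4 s^{2} + 1 \right)} + 1}{4}] = \frac{- 24 s^{5} \sqrt{4 s^{2} + 1} - 6 s^{3} \sqrt{4 s^{2} + 1} - 80 s^{3} + 4 s \sqrt{4 s^{2} + 1} - 20 s}{4 s^{2} \sqrt{4 s^{2} + 1} + \sqrt{4 s^{2} + 1}}, which equals f(s).

An antiderivative is F(s) = \frac{- 6 s^{4} - 20 \sqrt{4 s^{2} + 1} + 2 \log{\left(4 s^{2} + 1 \right)} + 1}{4}.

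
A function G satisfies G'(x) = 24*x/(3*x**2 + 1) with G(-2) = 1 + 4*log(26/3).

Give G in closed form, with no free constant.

G(x) = 4*log(2*x**2 + 2/3) + 1

G'(x) matches the chain-rule pattern g'(h)*h' with inner function h(x) = 2*x**2 + 2/3; substituting u = h(x) collapses the integral.
A general antiderivative is 4*log(2*x**2 + 2/3) + C.
The condition gives C = 1 + 4*log(26/3) - (4*log(26/3)) = 1.
So G(x) = 4*log(2*x**2 + 2/3) + 1.
Check: d/dx[4*log(2*x**2 + 2/3) + 1] = 24*x/(3*x**2 + 1) = G'(x).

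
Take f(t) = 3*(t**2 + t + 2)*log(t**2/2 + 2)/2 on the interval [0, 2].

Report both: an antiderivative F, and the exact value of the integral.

Antiderivative: F(t) = (-4*t**3 - 9*t**2 + 3*t*(2*t**2 + 3*t + 12)*log(t**2/2 + 2) - 24*t + 36*log(t**2 + 4) + 48*atan(t/2))/12; value = -29/3 + pi + 3*log(8) + 10*log(4)

A first test for any F(t): its t-derivative must equal f(t) identically.
F(t) = (-4*t**3 - 9*t**2 + 3*t*(2*t**2 + 3*t + 12)*log(t**2/2 + 2) - 24*t + 36*log(t**2 + 4) + 48*atan(t/2))/12 is an antiderivative of f.
Check: d/dt[(-4*t**3 - 9*t**2 + 3*t*(2*t**2 + 3*t + 12)*log(t**2/2 + 2) - 24*t + 36*log(t**2 + 4) + 48*atan(t/2))/12] = 3*t**2*log(t**2/2 + 2)/2 + 3*t*log(t**2/2 + 2)/2 + 3*log(t**2/2 + 2), which equals f(t).
F(2) = -29/3 + pi + 3*log(8) + 13*log(4); F(0) = 3*log(4).
Integral = F(2) - F(0) = -29/3 + pi + 3*log(8) + 10*log(4).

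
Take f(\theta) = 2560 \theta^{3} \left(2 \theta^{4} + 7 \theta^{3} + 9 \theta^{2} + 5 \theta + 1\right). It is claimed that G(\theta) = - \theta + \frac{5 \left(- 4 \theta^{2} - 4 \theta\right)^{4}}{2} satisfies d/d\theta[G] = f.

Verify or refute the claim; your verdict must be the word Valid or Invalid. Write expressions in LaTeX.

d/d\theta[G] = 5120 \theta^{7} + 17920 \theta^{6} + 23040 \theta^{5} + 12800 \theta^{4} + 2560 \theta^{3} - 1
d/d\theta[G] - f(\theta) = -1 != 0.

Invalid: d/d\theta[G] - f = -1, which is not 0.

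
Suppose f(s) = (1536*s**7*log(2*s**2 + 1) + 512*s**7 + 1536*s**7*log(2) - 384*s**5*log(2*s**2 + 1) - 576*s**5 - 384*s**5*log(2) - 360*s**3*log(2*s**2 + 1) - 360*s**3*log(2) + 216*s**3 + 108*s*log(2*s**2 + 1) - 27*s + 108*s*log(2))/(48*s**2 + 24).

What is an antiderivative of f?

Recognize the product-rule pattern: f = u'v + uv' with u = 2*(2*s**2 - 3/4)**3/3, v = log(4*s**2 + 2), so integration by parts undoes it.
Check: d/ds[16*s**6*log(4*s**2 + 2)/3 - 6*s**4*log(4*s**2 + 2) + 9*s**2*log(4*s**2 + 2)/4 - 9*log(4*s**2 + 2)/32] = (1536*s**7*log(2*s**2 + 1) + 512*s**7 + 1536*s**7*log(2) - 384*s**5*log(2*s**2 + 1) - 576*s**5 - 384*s**5*log(2) - 360*s**3*log(2*s**2 + 1) - 360*s**3*log(2) + 216*s**3 + 108*s*log(2*s**2 + 1) - 27*s + 108*s*log(2))/(48*s**2 + 24) = f(s).

An antiderivative is F(s) = 16*s**6*log(4*s**2 + 2)/3 - 6*s**4*log(4*s**2 + 2) + 9*s**2*log(4*s**2 + 2)/4 - 9*log(4*s**2 + 2)/32.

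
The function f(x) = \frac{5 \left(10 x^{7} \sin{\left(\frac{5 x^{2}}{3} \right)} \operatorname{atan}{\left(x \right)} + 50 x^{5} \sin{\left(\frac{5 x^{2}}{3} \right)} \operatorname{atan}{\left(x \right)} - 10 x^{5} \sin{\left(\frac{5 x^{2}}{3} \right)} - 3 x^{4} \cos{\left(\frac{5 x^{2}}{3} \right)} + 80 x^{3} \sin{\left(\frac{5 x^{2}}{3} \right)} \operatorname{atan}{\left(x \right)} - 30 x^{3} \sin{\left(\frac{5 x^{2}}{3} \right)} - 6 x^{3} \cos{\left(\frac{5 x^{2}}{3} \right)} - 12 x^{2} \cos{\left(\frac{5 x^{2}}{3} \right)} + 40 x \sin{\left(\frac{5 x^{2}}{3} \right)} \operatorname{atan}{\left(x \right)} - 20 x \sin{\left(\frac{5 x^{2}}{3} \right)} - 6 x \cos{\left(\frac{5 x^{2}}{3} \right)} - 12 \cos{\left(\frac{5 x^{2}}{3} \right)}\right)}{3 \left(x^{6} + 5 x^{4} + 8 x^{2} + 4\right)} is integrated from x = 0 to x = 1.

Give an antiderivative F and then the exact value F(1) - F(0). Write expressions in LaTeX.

Recognize the product-rule pattern: f = u'v + uv' with u = - 5 \operatorname{atan}{\left(x \right)} + \frac{15}{2 \left(\frac{3 x^{2}}{2} + 3\right)}, v = \cos{\left(\frac{5 x^{2}}{3} \right)}, so integration by parts undoes it.
F(x) = - \frac{5 \left(x^{2} \operatorname{atan}{\left(x \right)} + 2 \operatorname{atan}{\left(x \right)} - 1\right) \cos{\left(\frac{5 x^{2}}{3} \right)}}{x^{2} + 2} is an antiderivative of f.
Check: d/dx[- \frac{5 \left(x^{2} \operatorname{atan}{\left(x \right)} + 2 \operatorname{atan}{\left(x \right)} - 1\right) \cos{\left(\frac{5 x^{2}}{3} \right)}}{x^{2} + 2}] = \frac{50 x^{7} \sin{\left(\frac{5 x^{2}}{3} \right)} \operatorname{atan}{\left(x \right)} + 250 x^{5} \sin{\left(\frac{5 x^{2}}{3} \right)} \operatorname{atan}{\left(x \right)} - 50 x^{5} \sin{\left(\frac{5 x^{2}}{3} \right)} - 15 x^{4} \cos{\left(\frac{5 x^{2}}{3} \right)} + 400 x^{3} \sin{\left(\frac{5 x^{2}}{3} \right)} \operatorname{atan}{\left(x \right)} - 150 x^{3} \sin{\left(\frac{5 x^{2}}{3} \right)} - 30 x^{3} \cos{\left(\frac{5 x^{2}}{3} \right)} - 60 x^{2} \cos{\left(\frac{5 x^{2}}{3} \right)} + 200 x \sin{\left(\frac{5 x^{2}}{3} \right)} \operatorname{atan}{\left(x \right)} - 100 x \sin{\left(\frac{5 x^{2}}{3} \right)} - 30 x \cos{\left(\frac{5 x^{2}}{3} \right)} - 60 \cos{\left(\frac{5 x^{2}}{3} \right)}}{3 x^{6} + 15 x^{4} + 24 x^{2} + 12}, which equals f(x).
F(1) = \frac{5 \cos{\left(\frac{5}{3} \right)}}{3} - \frac{5 \pi \cos{\left(\frac{5}{3} \right)}}{4}; F(0) = \frac{5}{2}.
Integral = F(1) - F(0) = - \frac{5}{2} + \frac{5 \cos{\left(\frac{5}{3} \right)}}{3} - \frac{5 \pi \cos{\left(\frac{5}{3} \right)}}{4}.

Antiderivative: F(x) = - \frac{5 \left(x^{2} \operatorname{atan}{\left(x \right)} + 2 \operatorname{atan}{\left(x \right)} - 1\right) \cos{\left(\frac{5 x^{2}}{3} \right)}}{x^{2} + 2}; value = - \frac{5}{2} + \frac{5 \cos{\left(\frac{5}{3} \right)}}{3} - \frac{5 \pi \cos{\left(\frac{5}{3} \right)}}{4}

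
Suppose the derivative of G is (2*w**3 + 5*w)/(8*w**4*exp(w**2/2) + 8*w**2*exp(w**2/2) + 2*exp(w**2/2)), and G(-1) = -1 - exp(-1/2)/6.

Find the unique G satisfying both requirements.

G(w) = -(4*w**2*exp(w**2/2) + 2*exp(w**2/2) + 1)*exp(-w**2/2)/(2*(2*w**2 + 1))

Recognize the product-rule pattern: G'(w) = u'v + uv' with u = -1/(2*(2*w**2 + 1)), v = exp(-w**2/2), so integration by parts undoes it.
A general antiderivative is -exp(-w**2/2)/(2*(2*w**2 + 1)) + C.
The condition gives C = -1 - exp(-1/2)/6 - (-exp(-1/2)/6) = -1.
So G(w) = -(4*w**2*exp(w**2/2) + 2*exp(w**2/2) + 1)*exp(-w**2/2)/(2*(2*w**2 + 1)).
Check: d/dw[-(4*w**2*exp(w**2/2) + 2*exp(w**2/2) + 1)*exp(-w**2/2)/(2*(2*w**2 + 1))] = (2*w**3*exp(w**2/2) + 5*w*exp(w**2/2))/(8*w**4*exp(w**2) + 8*w**2*exp(w**2) + 2*exp(w**2)), which equals G'(w).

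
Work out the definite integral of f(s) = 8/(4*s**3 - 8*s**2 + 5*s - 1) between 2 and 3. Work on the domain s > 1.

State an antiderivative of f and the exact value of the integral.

Antiderivative: F(s) = 8*log(s - 1) - 8*log(s - 1/2) + 8/(2*s - 1); value = -8*log(5/2) - 16/15 + 8*log(3/2) + 8*log(2)

The denominator factors as (s - 1)*(2*s - 1)**2; partial fractions split f into directly integrable pieces: -16/(2*s - 1) - 16/(2*s - 1)**2 + 8/(s - 1).
F(s) = 8*log(s - 1) - 8*log(s - 1/2) + 8/(2*s - 1) is an antiderivative of f.
Check: d/ds[8*log(s - 1) - 8*log(s - 1/2) + 8/(2*s - 1)] = 8/(4*s**3 - 8*s**2 + 5*s - 1) = f(s).
F(3) = -8*log(5/2) + 8/5 + 8*log(2); F(2) = 8/3 - 8*log(3/2).
Integral = F(3) - F(2) = -8*log(5/2) - 16/15 + 8*log(3/2) + 8*log(2).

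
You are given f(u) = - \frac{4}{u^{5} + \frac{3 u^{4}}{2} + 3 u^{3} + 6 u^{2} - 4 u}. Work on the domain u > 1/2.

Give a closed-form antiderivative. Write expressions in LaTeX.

Factor the denominator (u \left(u + 2\right) \left(2 u - 1\right) \left(u^{2} + 4\right)) and decompose: f = - \frac{5 u - 6}{34 \left(u^{2} + 4\right)} - \frac{128}{85 \left(2 u - 1\right)} - \frac{1}{10 \left(u + 2\right)} + \frac{1}{u}; each piece integrates to a log, atan, or power term.
Check: d/du[\log{\left(u \right)} - \frac{64 \log{\left(u - \frac{1}{2} \right)}}{85} - \frac{\log{\left(u + 2 \right)}}{10} - \frac{5 \log{\left(u^{2} + 4 \right)}}{68} + \frac{3 \operatorname{atan}{\left(\frac{u}{2} \right)}}{34}] = - \frac{8}{2 u^{5} + 3 u^{4} + 6 u^{3} + 12 u^{2} - 8 u}, which equals f(u).

An antiderivative is F(u) = \log{\left(u \right)} - \frac{64 \log{\left(u - \frac{1}{2} \right)}}{85} - \frac{\log{\left(u + 2 \right)}}{10} - \frac{5 \log{\left(u^{2} + 4 \right)}}{68} + \frac{3 \operatorname{atan}{\left(\frac{u}{2} \right)}}{34}.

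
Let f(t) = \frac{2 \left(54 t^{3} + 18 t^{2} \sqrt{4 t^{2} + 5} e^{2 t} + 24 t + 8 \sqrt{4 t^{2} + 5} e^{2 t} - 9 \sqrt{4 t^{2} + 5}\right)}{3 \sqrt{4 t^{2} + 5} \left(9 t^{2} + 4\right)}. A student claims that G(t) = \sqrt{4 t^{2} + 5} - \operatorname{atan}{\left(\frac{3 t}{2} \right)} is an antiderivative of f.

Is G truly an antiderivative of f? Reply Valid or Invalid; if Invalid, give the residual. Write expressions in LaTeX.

Invalid: d/dt[G] - f = - \frac{4 e^{2 t}}{3}, which is not 0.

d/dt[G] = \frac{36 t^{3} + 16 t - 6 \sqrt{4 t^{2} + 5}}{9 t^{2} \sqrt{4 t^{2} + 5} + 4 \sqrt{4 t^{2} + 5}}
d/dt[G] - f(t) = - \frac{4 e^{2 t}}{3} != 0.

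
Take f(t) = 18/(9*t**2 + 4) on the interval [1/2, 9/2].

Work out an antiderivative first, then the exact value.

Antiderivative: F(t) = 3*atan(3*t/2); value = -3*atan(3/4) + 3*atan(27/4)

Differentiate the proposed F(t) back; it has to land on f(t) exactly.
F(t) = 3*atan(3*t/2) is an antiderivative of f.
Check: d/dt[3*atan(3*t/2)] = 18/(9*t**2 + 4) = f(t).
F(9/2) = 3*atan(27/4); F(1/2) = 3*atan(3/4).
Integral = F(9/2) - F(1/2) = -3*atan(3/4) + 3*atan(27/4).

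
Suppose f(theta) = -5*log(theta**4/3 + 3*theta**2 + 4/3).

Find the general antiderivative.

F(theta) = -5*(theta*log(theta**4/3 + 3*theta**2 + 4/3) - 4*theta + sqrt(2)*sqrt(9 - sqrt(65))*atan(sqrt(2)*theta/sqrt(9 - sqrt(65))) + sqrt(2)*sqrt(sqrt(65) + 9)*atan(sqrt(2)*theta/sqrt(sqrt(65) + 9))) + C

Any candidate F(theta) must reproduce f(theta) exactly when differentiated.
Check: d/dtheta[-5*(theta*log(theta**4/3 + 3*theta**2 + 4/3) - 4*theta + sqrt(2)*sqrt(9 - sqrt(65))*atan(sqrt(2)*theta/sqrt(9 - sqrt(65))) + sqrt(2)*sqrt(sqrt(65) + 9)*atan(sqrt(2)*theta/sqrt(sqrt(65) + 9)))] = -5*log(theta**4/3 + 3*theta**2 + 4/3) = f(theta).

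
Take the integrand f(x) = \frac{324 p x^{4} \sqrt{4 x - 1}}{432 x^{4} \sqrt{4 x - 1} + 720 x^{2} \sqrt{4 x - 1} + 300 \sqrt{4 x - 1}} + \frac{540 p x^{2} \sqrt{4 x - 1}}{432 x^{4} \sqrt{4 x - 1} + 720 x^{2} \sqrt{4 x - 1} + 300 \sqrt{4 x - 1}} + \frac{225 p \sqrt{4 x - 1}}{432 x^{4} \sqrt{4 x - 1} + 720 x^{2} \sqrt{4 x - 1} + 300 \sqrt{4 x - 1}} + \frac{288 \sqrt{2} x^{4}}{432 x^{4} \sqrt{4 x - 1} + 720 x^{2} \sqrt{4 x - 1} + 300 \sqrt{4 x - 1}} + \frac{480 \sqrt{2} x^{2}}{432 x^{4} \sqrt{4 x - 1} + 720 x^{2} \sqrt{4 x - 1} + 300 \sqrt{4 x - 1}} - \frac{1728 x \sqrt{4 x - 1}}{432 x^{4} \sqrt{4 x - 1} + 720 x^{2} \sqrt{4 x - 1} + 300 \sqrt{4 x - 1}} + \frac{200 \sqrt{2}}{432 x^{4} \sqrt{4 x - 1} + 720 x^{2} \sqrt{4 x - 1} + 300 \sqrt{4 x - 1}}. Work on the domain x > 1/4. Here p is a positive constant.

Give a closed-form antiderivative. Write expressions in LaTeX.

Integrate term by term and add the pieces.
Check: d/dx[\frac{54 \sqrt{2} p x^{3} + 45 \sqrt{2} p x + 48 x^{2} \sqrt{4 x - 1} + 40 \sqrt{4 x - 1} + 144 \sqrt{2}}{72 \sqrt{2} x^{2} + 60 \sqrt{2}}] = \frac{324 p x^{4} \sqrt{4 x - 1} + 540 p x^{2} \sqrt{4 x - 1} + 225 p \sqrt{4 x - 1} + 288 \sqrt{2} x^{4} + 480 \sqrt{2} x^{2} - 1728 x \sqrt{4 x - 1} + 200 \sqrt{2}}{432 x^{4} \sqrt{4 x - 1} + 720 x^{2} \sqrt{4 x - 1} + 300 \sqrt{4 x - 1}}, which equals f(x).

An antiderivative is F(x) = \frac{54 \sqrt{2} p x^{3} + 45 \sqrt{2} p x + 48 x^{2} \sqrt{4 x - 1} + 40 \sqrt{4 x - 1} + 144 \sqrt{2}}{72 \sqrt{2} x^{2} + 60 \sqrt{2}}.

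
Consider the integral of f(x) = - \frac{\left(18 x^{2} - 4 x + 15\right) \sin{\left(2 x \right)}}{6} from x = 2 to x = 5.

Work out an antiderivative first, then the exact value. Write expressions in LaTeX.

Antiderivative: F(x) = \frac{9 x^{2} \cos{\left(2 x \right)} - 9 x \sin{\left(2 x \right)} - 2 x \cos{\left(2 x \right)} + \sin{\left(2 x \right)} + 3 \cos{\left(2 x \right)}}{6}; value = \frac{109 \cos{\left(10 \right)}}{3} + \frac{17 \sin{\left(4 \right)}}{6} - \frac{35 \cos{\left(4 \right)}}{6} - \frac{22 \sin{\left(10 \right)}}{3}

An antiderivative F(x) passes only if d/dx[F] lands on f(x) exactly.
F(x) = \frac{9 x^{2} \cos{\left(2 x \right)} - 9 x \sin{\left(2 x \right)} - 2 x \cos{\left(2 x \right)} + \sin{\left(2 x \right)} + 3 \cos{\left(2 x \right)}}{6} is an antiderivative of f.
Check: d/dx[\frac{9 x^{2} \cos{\left(2 x \right)} - 9 x \sin{\left(2 x \right)} - 2 x \cos{\left(2 x \right)} + \sin{\left(2 x \right)} + 3 \cos{\left(2 x \right)}}{6}] = - 3 x^{2} \sin{\left(2 x \right)} + \frac{2 x \sin{\left(2 x \right)}}{3} - \frac{5 \sin{\left(2 x \right)}}{2}, which equals f(x).
F(5) = \frac{109 \cos{\left(10 \right)}}{3} - \frac{22 \sin{\left(10 \right)}}{3}; F(2) = \frac{35 \cos{\left(4 \right)}}{6} - \frac{17 \sin{\left(4 \right)}}{6}.
Integral = F(5) - F(2) = \frac{109 \cos{\left(10 \right)}}{3} + \frac{17 \sin{\left(4 \right)}}{6} - \frac{35 \cos{\left(4 \right)}}{6} - \frac{22 \sin{\left(10 \right)}}{3}.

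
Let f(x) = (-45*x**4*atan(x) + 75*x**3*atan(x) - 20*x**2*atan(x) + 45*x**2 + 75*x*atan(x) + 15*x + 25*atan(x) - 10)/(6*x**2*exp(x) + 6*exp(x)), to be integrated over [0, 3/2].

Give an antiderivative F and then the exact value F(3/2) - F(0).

A candidate is checked by its d/dx: the result must match f(x).
F(x) = 5*(3*x**2 + x - 2/3)*exp(-x)*atan(x)/2 is an antiderivative of f.
Check: d/dx[5*(3*x**2 + x - 2/3)*exp(-x)*atan(x)/2] = (-45*x**4*atan(x) + 75*x**3*atan(x) - 20*x**2*atan(x) + 45*x**2 + 75*x*atan(x) + 15*x + 25*atan(x) - 10)/(6*x**2*exp(x) + 6*exp(x)) = f(x).
F(3/2) = 455*exp(-3/2)*atan(3/2)/24; F(0) = 0.
Integral = F(3/2) - F(0) = 455*exp(-3/2)*atan(3/2)/24.

Antiderivative: F(x) = 5*(3*x**2 + x - 2/3)*exp(-x)*atan(x)/2; value = 455*exp(-3/2)*atan(3/2)/24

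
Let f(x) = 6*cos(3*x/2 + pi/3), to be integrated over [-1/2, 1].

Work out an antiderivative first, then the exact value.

Antiderivative: F(x) = 4*sin(3*x/2 + pi/3); value = -4*cos(pi/6 + 3/4) + 4*sin(pi/3 + 3/2)

Check any antiderivative F(x) by computing F'(x) and comparing it with f(x).
F(x) = 4*sin(3*x/2 + pi/3) is an antiderivative of f.
Check: d/dx[4*sin(3*x/2 + pi/3)] = 6*cos(3*x/2 + pi/3) = f(x).
F(1) = 4*sin(pi/3 + 3/2); F(-1/2) = 4*cos(pi/6 + 3/4).
Integral = F(1) - F(-1/2) = -4*cos(pi/6 + 3/4) + 4*sin(pi/3 + 3/2).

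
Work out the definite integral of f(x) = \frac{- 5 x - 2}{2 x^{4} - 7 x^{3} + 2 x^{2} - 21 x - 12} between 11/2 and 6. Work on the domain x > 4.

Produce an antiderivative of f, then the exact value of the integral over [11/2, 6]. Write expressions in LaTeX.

Antiderivative: F(x) = - \frac{22 \log{\left(x - 4 \right)}}{171} - \frac{2 \log{\left(x + \frac{1}{2} \right)}}{117} + \frac{18 \log{\left(x^{2} + 3 \right)}}{247} + \frac{125 \sqrt{3} \operatorname{atan}{\left(\frac{\sqrt{3} x}{3} \right)}}{741}; value = - \frac{125 \sqrt{3} \operatorname{atan}{\left(\frac{11 \sqrt{3}}{6} \right)}}{741} - \frac{18 \log{\left(\frac{133}{4} \right)}}{247} - \frac{22 \log{\left(2 \right)}}{171} - \frac{2 \log{\left(\frac{13}{2} \right)}}{117} + \frac{2 \log{\left(6 \right)}}{117} + \frac{22 \log{\left(\frac{3}{2} \right)}}{171} + \frac{18 \log{\left(39 \right)}}{247} + \frac{125 \sqrt{3} \operatorname{atan}{\left(2 \sqrt{3} \right)}}{741}

The denominator factors as \left(x - 4\right) \left(2 x + 1\right) \left(x^{2} + 3\right); partial fractions split f into directly integrable pieces: \frac{36 x + 125}{247 \left(x^{2} + 3\right)} - \frac{4}{117 \left(2 x + 1\right)} - \frac{22}{171 \left(x - 4\right)}.
F(x) = - \frac{22 \log{\left(x - 4 \right)}}{171} - \frac{2 \log{\left(x + \frac{1}{2} \right)}}{117} + \frac{18 \log{\left(x^{2} + 3 \right)}}{247} + \frac{125 \sqrt{3} \operatorname{atan}{\left(\frac{\sqrt{3} x}{3} \right)}}{741} is an antiderivative of f.
Check: d/dx[- \frac{22 \log{\left(x - 4 \right)}}{171} - \frac{2 \log{\left(x + \frac{1}{2} \right)}}{117} + \frac{18 \log{\left(x^{2} + 3 \right)}}{247} + \frac{125 \sqrt{3} \operatorname{atan}{\left(\frac{\sqrt{3} x}{3} \right)}}{741}] = \frac{- 5 x - 2}{2 x^{4} - 7 x^{3} + 2 x^{2} - 21 x - 12} = f(x).
F(6) = - \frac{22 \log{\left(2 \right)}}{171} - \frac{2 \log{\left(\frac{13}{2} \right)}}{117} + \frac{18 \log{\left(39 \right)}}{247} + \frac{125 \sqrt{3} \operatorname{atan}{\left(2 \sqrt{3} \right)}}{741}; F(11/2) = - \frac{22 \log{\left(\frac{3}{2} \right)}}{171} - \frac{2 \log{\left(6 \right)}}{117} + \frac{18 \log{\left(\frac{133}{4} \right)}}{247} + \frac{125 \sqrt{3} \operatorname{atan}{\left(\frac{11 \sqrt{3}}{6} \right)}}{741}.
Integral = F(6) - F(11/2) = - \frac{125 \sqrt{3} \operatorname{atan}{\left(\frac{11 \sqrt{3}}{6} \right)}}{741} - \frac{18 \log{\left(\frac{133}{4} \right)}}{247} - \frac{22 \log{\left(2 \right)}}{171} - \frac{2 \log{\left(\frac{13}{2} \right)}}{117} + \frac{2 \log{\left(6 \right)}}{117} + \frac{22 \log{\left(\frac{3}{2} \right)}}{171} + \frac{18 \log{\left(39 \right)}}{247} + \frac{125 \sqrt{3} \operatorname{atan}{\left(2 \sqrt{3} \right)}}{741}.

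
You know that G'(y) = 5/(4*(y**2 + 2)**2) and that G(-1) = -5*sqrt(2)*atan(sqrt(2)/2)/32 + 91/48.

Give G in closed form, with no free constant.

Any candidate G(y) must reproduce the stated G'(y) exactly.
A general antiderivative is 5*y/(16*y**2 + 32) + 5*sqrt(2)*atan(sqrt(2)*y/2)/32 + C.
The condition gives C = -5*sqrt(2)*atan(sqrt(2)/2)/32 + 91/48 - (-5*sqrt(2)*atan(sqrt(2)/2)/32 - 5/48) = 2.
So G(y) = 5*y/(16*y**2 + 32) + 5*sqrt(2)*atan(sqrt(2)*y/2)/32 + 2.
Check: d/dy[5*y/(16*y**2 + 32) + 5*sqrt(2)*atan(sqrt(2)*y/2)/32 + 2] = 5/(4*y**4 + 16*y**2 + 16), which equals G'(y).

G(y) = 5*y/(16*y**2 + 32) + 5*sqrt(2)*atan(sqrt(2)*y/2)/32 + 2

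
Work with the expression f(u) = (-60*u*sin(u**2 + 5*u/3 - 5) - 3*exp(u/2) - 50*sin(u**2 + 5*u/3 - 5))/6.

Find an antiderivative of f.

An antiderivative is F(u) = -exp(u/2) + 5*cos(u**2 + 5*u/3 - 5).

Differentiate the proposed F(u) back; it has to land on f(u) exactly.
Check: d/du[-exp(u/2) + 5*cos(u**2 + 5*u/3 - 5)] = -10*u*sin(u**2 + 5*u/3 - 5) - exp(u/2)/2 - 25*sin(u**2 + 5*u/3 - 5)/3, which equals f(u).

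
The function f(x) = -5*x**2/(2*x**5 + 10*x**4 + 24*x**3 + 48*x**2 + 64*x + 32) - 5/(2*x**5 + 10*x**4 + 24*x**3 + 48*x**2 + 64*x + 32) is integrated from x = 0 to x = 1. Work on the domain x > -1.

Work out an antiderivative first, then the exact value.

The denominator factors as 2*(x + 1)*(x + 2)**2*(x**2 + 4); partial fractions split f into directly integrable pieces: -3*(x + 4)/(32*(x**2 + 4)) + 35/(32*(x + 2)) + 25/(16*(x + 2)**2) - 1/(x + 1).
F(x) = (-64*x*log(x + 1) + 70*x*log(x + 2) - 3*x*log(x**2 + 4) - 12*x*atan(x/2) - 128*log(x + 1) + 140*log(x + 2) - 6*log(x**2 + 4) - 24*atan(x/2) - 100)/(64*x + 128) is an antiderivative of f.
Check: d/dx[(-64*x*log(x + 1) + 70*x*log(x + 2) - 3*x*log(x**2 + 4) - 12*x*atan(x/2) - 128*log(x + 1) + 140*log(x + 2) - 6*log(x**2 + 4) - 24*atan(x/2) - 100)/(64*x + 128)] = (-5*x**2 - 5)/(2*x**5 + 10*x**4 + 24*x**3 + 48*x**2 + 64*x + 32), which equals f(x).
F(1) = -log(2) - 25/48 - 3*atan(1/2)/16 - 3*log(5)/64 + 35*log(3)/32; F(0) = -25/32 - 3*log(4)/64 + 35*log(2)/32.
Integral = F(1) - F(0) = -67*log(2)/32 - 3*atan(1/2)/16 - 3*log(5)/64 + 3*log(4)/64 + 25/96 + 35*log(3)/32.

Antiderivative: F(x) = (-64*x*log(x + 1) + 70*x*log(x + 2) - 3*x*log(x**2 + 4) - 12*x*atan(x/2) - 128*log(x + 1) + 140*log(x + 2) - 6*log(x**2 + 4) - 24*atan(x/2) - 100)/(64*x + 128); value = -67*log(2)/32 - 3*atan(1/2)/16 - 3*log(5)/64 + 3*log(4)/64 + 25/96 + 35*log(3)/32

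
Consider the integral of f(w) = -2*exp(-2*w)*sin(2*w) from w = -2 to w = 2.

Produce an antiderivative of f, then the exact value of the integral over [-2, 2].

Check any antiderivative F(w) by computing F'(w) and comparing it with f(w).
F(w) = exp(-2*w)*sin(2*w)/2 + exp(-2*w)*cos(2*w)/2 is an antiderivative of f.
Check: d/dw[exp(-2*w)*sin(2*w)/2 + exp(-2*w)*cos(2*w)/2] = -2*exp(-2*w)*sin(2*w) = f(w).
F(2) = exp(-4)*sin(4)/2 + exp(-4)*cos(4)/2; F(-2) = exp(4)*cos(4)/2 - exp(4)*sin(4)/2.
Integral = F(2) - F(-2) = exp(4)*sin(4)/2 + exp(-4)*sin(4)/2 + exp(-4)*cos(4)/2 - exp(4)*cos(4)/2.

Antiderivative: F(w) = exp(-2*w)*sin(2*w)/2 + exp(-2*w)*cos(2*w)/2; value = exp(4)*sin(4)/2 + exp(-4)*sin(4)/2 + exp(-4)*cos(4)/2 - exp(4)*cos(4)/2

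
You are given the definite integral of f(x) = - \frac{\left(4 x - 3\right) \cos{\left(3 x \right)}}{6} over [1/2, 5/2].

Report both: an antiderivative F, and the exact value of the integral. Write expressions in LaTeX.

Antiderivative: F(x) = - \frac{2 x \sin{\left(3 x \right)}}{9} + \frac{\sin{\left(3 x \right)}}{6} - \frac{2 \cos{\left(3 x \right)}}{27}; value = - \frac{7 \sin{\left(\frac{15}{2} \right)}}{18} - \frac{\sin{\left(\frac{3}{2} \right)}}{18} - \frac{2 \cos{\left(\frac{15}{2} \right)}}{27} + \frac{2 \cos{\left(\frac{3}{2} \right)}}{27}

Check any antiderivative F(x) by computing F'(x) and comparing it with f(x).
F(x) = - \frac{2 x \sin{\left(3 x \right)}}{9} + \frac{\sin{\left(3 x \right)}}{6} - \frac{2 \cos{\left(3 x \right)}}{27} is an antiderivative of f.
Check: d/dx[- \frac{2 x \sin{\left(3 x \right)}}{9} + \frac{\sin{\left(3 x \right)}}{6} - \frac{2 \cos{\left(3 x \right)}}{27}] = - \frac{2 x \cos{\left(3 x \right)}}{3} + \frac{\cos{\left(3 x \right)}}{2}, which equals f(x).
F(5/2) = - \frac{7 \sin{\left(\frac{15}{2} \right)}}{18} - \frac{2 \cos{\left(\frac{15}{2} \right)}}{27}; F(1/2) = - \frac{2 \cos{\left(\frac{3}{2} \right)}}{27} + \frac{\sin{\left(\frac{3}{2} \right)}}{18}.
Integral = F(5/2) - F(1/2) = - \frac{7 \sin{\left(\frac{15}{2} \right)}}{18} - \frac{\sin{\left(\frac{3}{2} \right)}}{18} - \frac{2 \cos{\left(\frac{15}{2} \right)}}{27} + \frac{2 \cos{\left(\frac{3}{2} \right)}}{27}.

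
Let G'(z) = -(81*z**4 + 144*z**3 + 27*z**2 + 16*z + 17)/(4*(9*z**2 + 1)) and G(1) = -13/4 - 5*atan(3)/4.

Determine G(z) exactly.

A first test for any G(z): its z-derivative must equal the given G'(z).
A general antiderivative is -3*z**3/4 - 2*z**2 - z/2 - 5*atan(3*z)/4 + C.
The condition gives C = -13/4 - 5*atan(3)/4 - (-13/4 - 5*atan(3)/4) = 0.
So G(z) = -(3*z**3 + 8*z**2 + 2*z + 5*atan(3*z))/4.
Check: d/dz[-(3*z**3 + 8*z**2 + 2*z + 5*atan(3*z))/4] = (-81*z**4 - 144*z**3 - 27*z**2 - 16*z - 17)/(36*z**2 + 4), which equals G'(z).

G(z) = -(3*z**3 + 8*z**2 + 2*z + 5*atan(3*z))/4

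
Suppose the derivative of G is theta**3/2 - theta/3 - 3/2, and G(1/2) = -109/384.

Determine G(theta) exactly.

The integrand splits into summands that can be handled one at a time.
A general antiderivative is theta**4/8 - theta**2/6 - 3*theta/2 + C.
The condition gives C = -109/384 - (-301/384) = 1/2.
So G(theta) = theta**4/8 - theta**2/6 - 3*theta/2 + 1/2.
Check: d/dtheta[theta**4/8 - theta**2/6 - 3*theta/2 + 1/2] = theta**3/2 - theta/3 - 3/2 = G'(theta).

G(theta) = theta**4/8 - theta**2/6 - 3*theta/2 + 1/2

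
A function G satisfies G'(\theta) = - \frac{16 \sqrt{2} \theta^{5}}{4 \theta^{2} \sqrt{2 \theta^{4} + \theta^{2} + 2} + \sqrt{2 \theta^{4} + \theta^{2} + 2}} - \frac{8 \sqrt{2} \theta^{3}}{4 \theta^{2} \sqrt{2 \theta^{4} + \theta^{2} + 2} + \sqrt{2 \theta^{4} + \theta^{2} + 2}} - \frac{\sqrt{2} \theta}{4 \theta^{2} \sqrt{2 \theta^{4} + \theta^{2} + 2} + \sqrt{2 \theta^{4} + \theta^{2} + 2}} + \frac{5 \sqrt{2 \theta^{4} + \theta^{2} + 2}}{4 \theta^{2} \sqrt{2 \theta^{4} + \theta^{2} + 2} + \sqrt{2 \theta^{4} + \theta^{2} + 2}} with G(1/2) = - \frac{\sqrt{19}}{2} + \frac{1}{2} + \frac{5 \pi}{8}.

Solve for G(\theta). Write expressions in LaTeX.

The integrand splits into summands that can be handled one at a time.
A general antiderivative is - 2 \sqrt{\theta^{4} + \frac{\theta^{2}}{2} + 1} + \frac{5 \operatorname{atan}{\left(2 \theta \right)}}{2} + C.
The condition gives C = - \frac{\sqrt{19}}{2} + \frac{1}{2} + \frac{5 \pi}{8} - (- \frac{\sqrt{19}}{2} + \frac{5 \pi}{8}) = \frac{1}{2}.
So G(\theta) = \frac{- 2 \sqrt{2} \sqrt{2 \theta^{4} + \theta^{2} + 2} + 5 \operatorname{atan}{\left(2 \theta \right)} + 1}{2}.
Check: d/d\theta[\frac{- 2 \sqrt{2} \sqrt{2 \theta^{4} + \theta^{2} + 2} + 5 \operatorname{atan}{\left(2 \theta \right)} + 1}{2}] = \frac{- 16 \sqrt{2} \theta^{5} - 8 \sqrt{2} \theta^{3} - \sqrt{2} \theta + 5 \sqrt{2 \theta^{4} + \theta^{2} + 2}}{4 \theta^{2} \sqrt{2 \theta^{4} + \theta^{2} + 2} + \sqrt{2 \theta^{4} + \theta^{2} + 2}}, which equals G'(\theta).

G(\theta) = \frac{- 2 \sqrt{2} \sqrt{2 \theta^{4} + \theta^{2} + 2} + 5 \operatorname{atan}{\left(2 \theta \right)} + 1}{2}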